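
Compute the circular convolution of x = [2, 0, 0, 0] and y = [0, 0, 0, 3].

(x ⊛ y)[n] = Σ(m=0 to 3) x[m] · y[(n-m) mod 4]

Computing each output sample:
(x ⊛ y)[0] = 0
(x ⊛ y)[1] = 0
(x ⊛ y)[2] = 0
(x ⊛ y)[3] = 6

x ⊛ y = [0, 0, 0, 6]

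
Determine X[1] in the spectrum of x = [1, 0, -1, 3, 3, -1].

X[1] = Σ(n=0 to 5) x[n] · ω_6^(1n) where ω_6 = e^(-2πi/6)
= (1)·ω_6^0 + (0)·ω_6^1 + (-1)·ω_6^2 + (3)·ω_6^3 + (3)·ω_6^4 + (-1)·ω_6^5

X[1] = -3.5000+2.5981i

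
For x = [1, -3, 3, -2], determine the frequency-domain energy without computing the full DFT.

Parseval: Σ|x[n]|² = (1/N)Σ|X[k]|², so Σ|X[k]|² = N·Σ|x[n]|² = 4·23.0000

Σ|X[k]|² = N·Σ|x[n]|² = 4·23.0000 = 92.0000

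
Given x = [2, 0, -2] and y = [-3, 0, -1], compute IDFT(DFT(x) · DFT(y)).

(x ⊛ y)[n] = Σ(m=0 to 2) x[m] · y[(n-m) mod 3]

Computing each output sample:
(x ⊛ y)[0] = -6
(x ⊛ y)[1] = 2
(x ⊛ y)[2] = 4

x ⊛ y = [-6, 2, 4]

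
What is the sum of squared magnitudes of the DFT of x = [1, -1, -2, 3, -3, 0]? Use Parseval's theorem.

Parseval: Σ|x[n]|² = (1/N)Σ|X[k]|², so Σ|X[k]|² = N·Σ|x[n]|² = 6·24.0000

Σ|X[k]|² = N·Σ|x[n]|² = 6·24.0000 = 144.0000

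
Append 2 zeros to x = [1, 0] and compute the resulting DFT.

Original 2-point DFT: [1, 1]
Zero-padded 4-point DFT provides frequency interpolation.

DFT_4([x, 0, ...]) = [1, 1, 1, 1]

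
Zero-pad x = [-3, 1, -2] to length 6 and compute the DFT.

Original 3-point DFT: [-4, -2.5000-2.5981i, -2.5000+2.5981i]
Zero-padded 6-point DFT provides frequency interpolation.

DFT_6([x, 0, ...]) = [-4, -1.5000+0.8660i, -2.5000-2.5981i, -6, -2.5000+2.5981i, -1.5000-0.8660i]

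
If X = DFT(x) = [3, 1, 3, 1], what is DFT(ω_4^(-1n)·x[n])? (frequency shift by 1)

Modulation property: DFT(ω_4^(-1n)·x[n]) = X[(k-1) mod 4], so circularly shift X by 1 positions.

X[k-1] = [1, 3, 1, 3]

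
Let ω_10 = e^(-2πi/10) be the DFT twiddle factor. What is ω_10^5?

ω_10^5 = e^(-2πi·5/10)
= cos(-2π·5/10) + i·sin(-2π·5/10)
= cos(-10π/10) + i·sin(-10π/10)

ω_10^5 = cos(-10π/10) + i·sin(-10π/10) = -1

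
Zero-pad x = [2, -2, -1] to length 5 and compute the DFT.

Original 3-point DFT: [-1, 3.5000+0.8660i, 3.5000-0.8660i]
Zero-padded 5-point DFT provides frequency interpolation.

DFT_5([x, 0, ...]) = [-1, 2.1910+2.4899i, 3.3090+0.2245i, 3.3090-0.2245i, 2.1910-2.4899i]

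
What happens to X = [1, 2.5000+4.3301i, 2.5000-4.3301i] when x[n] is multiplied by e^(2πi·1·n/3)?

Modulation property: DFT(ω_3^(-1n)·x[n]) = X[(k-1) mod 3], so circularly shift X by 1 positions.

X[k-1] = [2.5000-4.3301i, 1, 2.5000+4.3301i]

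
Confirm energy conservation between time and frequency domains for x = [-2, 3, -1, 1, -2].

Time domain:
Σ|x[n]|² = |-2|² + |3|² + |-1|² + |1|² + |-2|² = 19.0000

Frequency domain:
(1/5)Σ|X[k]|² = (1/5)(|-1|² + |-1.6910-3.5797i|² + |-2.8090-4.8410i|² + |-2.8090+4.8410i|² + |-1.6910+3.5797i|²) = (1/5)·95.0000 = 19.0000

Both sides agree, confirming Parseval's theorem.

Σ|x[n]|² = (1/N)Σ|X[k]|² = 19.0000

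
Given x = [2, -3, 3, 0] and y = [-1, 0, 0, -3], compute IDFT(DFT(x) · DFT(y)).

(x ⊛ y)[n] = Σ(m=0 to 3) x[m] · y[(n-m) mod 4]

Computing each output sample:
(x ⊛ y)[0] = 7
(x ⊛ y)[1] = -6
(x ⊛ y)[2] = -3
(x ⊛ y)[3] = -6

x ⊛ y = [7, -6, -3, -6]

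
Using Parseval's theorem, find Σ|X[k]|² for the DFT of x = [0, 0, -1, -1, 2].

Parseval: Σ|x[n]|² = (1/N)Σ|X[k]|², so Σ|X[k]|² = N·Σ|x[n]|² = 5·6.0000

Σ|X[k]|² = N·Σ|x[n]|² = 5·6.0000 = 30.0000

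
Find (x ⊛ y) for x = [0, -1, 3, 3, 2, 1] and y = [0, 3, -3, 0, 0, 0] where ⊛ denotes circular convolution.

(x ⊛ y)[n] = Σ(m=0 to 5) x[m] · y[(n-m) mod 6]

Computing each output sample:
(x ⊛ y)[0] = -3
(x ⊛ y)[1] = -3
(x ⊛ y)[2] = -3
(x ⊛ y)[3] = 12
(x ⊛ y)[4] = 0
(x ⊛ y)[5] = -3

x ⊛ y = [-3, -3, -3, 12, 0, -3]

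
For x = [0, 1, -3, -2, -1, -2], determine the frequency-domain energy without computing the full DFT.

Parseval: Σ|x[n]|² = (1/N)Σ|X[k]|², so Σ|X[k]|² = N·Σ|x[n]|² = 6·19.0000

Σ|X[k]|² = N·Σ|x[n]|² = 6·19.0000 = 114.0000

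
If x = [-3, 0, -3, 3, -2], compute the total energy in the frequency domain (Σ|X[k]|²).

Parseval: Σ|x[n]|² = (1/N)Σ|X[k]|², so Σ|X[k]|² = N·Σ|x[n]|² = 5·31.0000

Σ|X[k]|² = N·Σ|x[n]|² = 5·31.0000 = 155.0000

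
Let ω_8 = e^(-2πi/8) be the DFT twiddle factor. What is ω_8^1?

ω_8^1 = e^(-2πi·1/8)
= cos(-2π·1/8) + i·sin(-2π·1/8)
= cos(-2π/8) + i·sin(-2π/8)

ω_8^1 = cos(-2π/8) + i·sin(-2π/8) = 0.7071-0.7071i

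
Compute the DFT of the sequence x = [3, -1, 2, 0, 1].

X[k] = Σ(n=0 to 4) x[n] · ω_5^(nk)
where ω_5 = e^(-2πi/5)

Computing each X[k]:
X[0] = 5
X[1] = 1.3820+0.7265i
X[2] = 3.6180+3.0777i
X[3] = 3.6180-3.0777i
X[4] = 1.3820-0.7265i

X = [5, 1.3820+0.7265i, 3.6180+3.0777i, 3.6180-3.0777i, 1.3820-0.7265i]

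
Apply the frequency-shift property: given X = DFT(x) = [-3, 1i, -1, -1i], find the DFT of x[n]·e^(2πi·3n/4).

Modulation property: DFT(ω_4^(-3n)·x[n]) = X[(k-3) mod 4], so circularly shift X by 3 positions.

X[k-3] = [1i, -1, -1i, -3]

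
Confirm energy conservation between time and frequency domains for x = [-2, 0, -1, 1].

Time domain:
Σ|x[n]|² = |-2|² + |0|² + |-1|² + |1|² = 6.0000

Frequency domain:
(1/4)Σ|X[k]|² = (1/4)(|-2|² + |-1+1i|² + |-4|² + |-1-1i|²) = (1/4)·24.0000 = 6.0000

Both sides agree, confirming Parseval's theorem.

Σ|x[n]|² = (1/N)Σ|X[k]|² = 6.0000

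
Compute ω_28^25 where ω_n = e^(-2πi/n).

ω_28^25 = e^(-2πi·25/28)
= cos(-2π·25/28) + i·sin(-2π·25/28)
= cos(-50π/28) + i·sin(-50π/28)

ω_28^25 = cos(-50π/28) + i·sin(-50π/28) = 0.7818+0.6235i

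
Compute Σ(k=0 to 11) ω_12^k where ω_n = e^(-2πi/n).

Sum of all nth roots of unity equals 0 for n > 1 (geometric series with r ≠ 1).

0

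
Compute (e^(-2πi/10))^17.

Since ω_10^10 = 1, powers reduce modulo 10.
17 mod 10 = 7
So ω_10^17 = ω_10^7 = e^(-2πi·7/10)

ω_10^17 = ω_10^7 = -0.3090+0.9511i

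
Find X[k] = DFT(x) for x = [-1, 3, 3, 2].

X[k] = Σ(n=0 to 3) x[n] · ω_4^(nk)
where ω_4 = e^(-2πi/4)

Computing each X[k]:
X[0] = 7
X[1] = -4-1i
X[2] = -3
X[3] = -4+1i

X = [7, -4-1i, -3, -4+1i]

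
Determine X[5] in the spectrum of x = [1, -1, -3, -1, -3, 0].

X[5] = Σ(n=0 to 5) x[n] · ω_6^(5n) where ω_6 = e^(-2πi/6)
= (1)·ω_6^0 + (-1)·ω_6^5 + (-3)·ω_6^10 + (-1)·ω_6^15 + (-3)·ω_6^20 + (0)·ω_6^25

X[5] = 4.5000-0.8660i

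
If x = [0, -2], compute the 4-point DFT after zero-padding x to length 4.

Original 2-point DFT: [-2, 2]
Zero-padded 4-point DFT provides frequency interpolation.

DFT_4([x, 0, ...]) = [-2, 2i, 2, -2i]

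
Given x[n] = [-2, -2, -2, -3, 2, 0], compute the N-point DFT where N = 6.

X[k] = Σ(n=0 to 5) x[n] · ω_6^(nk)
where ω_6 = e^(-2πi/6)

Computing each X[k]:
X[0] = -7
X[1] = 5.1962i
X[2] = -4.0000-1.7321i
X[3] = 3
X[4] = -4.0000+1.7321i
X[5] = -5.1962i

X = [-7, 5.1962i, -4.0000-1.7321i, 3, -4.0000+1.7321i, -5.1962i]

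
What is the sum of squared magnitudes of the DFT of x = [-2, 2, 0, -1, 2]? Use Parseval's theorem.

Parseval: Σ|x[n]|² = (1/N)Σ|X[k]|², so Σ|X[k]|² = N·Σ|x[n]|² = 5·13.0000

Σ|X[k]|² = N·Σ|x[n]|² = 5·13.0000 = 65.0000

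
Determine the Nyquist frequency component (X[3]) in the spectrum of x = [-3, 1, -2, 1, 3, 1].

X[3] = Σ(n=0 to 5) x[n] · ω_6^(3n) where ω_6 = e^(-2πi/6)
= (-3)·ω_6^0 + (1)·ω_6^3 + (-2)·ω_6^6 + (1)·ω_6^9 + (3)·ω_6^12 + (1)·ω_6^15

X[3] = -5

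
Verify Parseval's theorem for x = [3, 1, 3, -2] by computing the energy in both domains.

Time domain:
Σ|x[n]|² = |3|² + |1|² + |3|² + |-2|² = 23.0000

Frequency domain:
(1/4)Σ|X[k]|² = (1/4)(|5|² + |-3i|² + |7|² + |3i|²) = (1/4)·92.0000 = 23.0000

Both sides agree, confirming Parseval's theorem.

Σ|x[n]|² = (1/N)Σ|X[k]|² = 23.0000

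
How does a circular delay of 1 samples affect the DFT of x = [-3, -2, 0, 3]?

Time shift by 1: X_shifted[k] = ω_4^(1k) · X[k]
Shifted x = [3, -3, -2, 0]

DFT(x[n-1]) = [-2, 5+3i, 4, 5-3i]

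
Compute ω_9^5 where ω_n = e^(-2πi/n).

ω_9^5 = e^(-2πi·5/9)
= cos(-2π·5/9) + i·sin(-2π·5/9)
= cos(-10π/9) + i·sin(-10π/9)

ω_9^5 = cos(-10π/9) + i·sin(-10π/9) = -0.9397+0.3420i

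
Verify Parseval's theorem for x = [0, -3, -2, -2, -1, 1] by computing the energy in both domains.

Time domain:
Σ|x[n]|² = |0|² + |-3|² + |-2|² + |-2|² + |-1|² + |1|² = 19.0000

Frequency domain:
(1/6)Σ|X[k]|² = (1/6)(|-7|² + |2.5000+4.3301i|² + |0.5000+2.5981i|² + |1|² + |0.5000-2.5981i|² + |2.5000-4.3301i|²) = (1/6)·114.0000 = 19.0000

Both sides agree, confirming Parseval's theorem.

Σ|x[n]|² = (1/N)Σ|X[k]|² = 19.0000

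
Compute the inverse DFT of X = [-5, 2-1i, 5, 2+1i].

x[n] = (1/4) Σ(k=0 to 3) X[k] · e^(2πikn/4)

Computing each x[n]:
x[0] = 1
x[1] = -2
x[2] = -1
x[3] = -3

x = [1, -2, -1, -3]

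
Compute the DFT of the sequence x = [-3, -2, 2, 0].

X[k] = Σ(n=0 to 3) x[n] · ω_4^(nk)
where ω_4 = e^(-2πi/4)

Computing each X[k]:
X[0] = -3
X[1] = -5+2i
X[2] = 1
X[3] = -5-2i

X = [-3, -5+2i, 1, -5-2i]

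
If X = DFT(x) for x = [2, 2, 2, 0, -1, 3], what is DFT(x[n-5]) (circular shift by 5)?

Time shift by 5: X_shifted[k] = ω_6^(5k) · X[k]
Shifted x = [2, 2, 0, -1, 3, 2]

DFT(x[n-5]) = [8, 3.5000+2.5981i, -2.5000-2.5981i, 2, -2.5000+2.5981i, 3.5000-2.5981i]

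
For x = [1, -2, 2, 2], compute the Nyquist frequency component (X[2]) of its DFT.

X[2] = Σ(n=0 to 3) x[n] · ω_4^(2n) where ω_4 = e^(-2πi/4)
= (1)·ω_4^0 + (-2)·ω_4^2 + (2)·ω_4^4 + (2)·ω_4^6

X[2] = 3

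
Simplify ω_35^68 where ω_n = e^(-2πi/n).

Since ω_35^35 = 1, powers reduce modulo 35.
68 mod 35 = 33
So ω_35^68 = ω_35^33 = e^(-2πi·33/35)

ω_35^68 = ω_35^33 = 0.9362+0.3514i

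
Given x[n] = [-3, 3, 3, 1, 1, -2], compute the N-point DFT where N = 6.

X[k] = Σ(n=0 to 5) x[n] · ω_6^(nk)
where ω_6 = e^(-2πi/6)

Computing each X[k]:
X[0] = 3
X[1] = -5.5000-6.0622i
X[2] = -4.5000-2.5981i
X[3] = -1
X[4] = -4.5000+2.5981i
X[5] = -5.5000+6.0622i

X = [3, -5.5000-6.0622i, -4.5000-2.5981i, -1, -4.5000+2.5981i, -5.5000+6.0622i]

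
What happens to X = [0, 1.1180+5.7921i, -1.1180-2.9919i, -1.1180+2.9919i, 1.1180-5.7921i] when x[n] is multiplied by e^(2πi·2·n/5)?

Modulation property: DFT(ω_5^(-2n)·x[n]) = X[(k-2) mod 5], so circularly shift X by 2 positions.

X[k-2] = [-1.1180+2.9919i, 1.1180-5.7921i, 0, 1.1180+5.7921i, -1.1180-2.9919i]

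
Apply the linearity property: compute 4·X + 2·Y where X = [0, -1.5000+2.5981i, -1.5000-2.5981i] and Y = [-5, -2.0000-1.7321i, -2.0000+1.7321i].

By linearity: DFT(4x + 2y) = 4·DFT(x) + 2·DFT(y)
= 4·[0, -1.5000+2.5981i, -1.5000-2.5981i] + 2·[-5, -2.0000-1.7321i, -2.0000+1.7321i]

Computing element-wise:
Z[0] = 4·(0) + 2·(-5) = -10
Z[1] = 4·(-1.5000+2.5981i) + 2·(-2.0000-1.7321i) = -10.0000+6.9282i
Z[2] = 4·(-1.5000-2.5981i) + 2·(-2.0000+1.7321i) = -10.0000-6.9282i

DFT(4x + 2y) = 4·X + 2·Y = [-10, -10.0000+6.9282i, -10.0000-6.9282i]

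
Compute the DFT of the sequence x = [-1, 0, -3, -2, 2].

X[k] = Σ(n=0 to 4) x[n] · ω_5^(nk)
where ω_5 = e^(-2πi/5)

Computing each X[k]:
X[0] = -4
X[1] = 3.6631+2.4899i
X[2] = -4.1631+0.2245i
X[3] = -4.1631-0.2245i
X[4] = 3.6631-2.4899i

X = [-4, 3.6631+2.4899i, -4.1631+0.2245i, -4.1631-0.2245i, 3.6631-2.4899i]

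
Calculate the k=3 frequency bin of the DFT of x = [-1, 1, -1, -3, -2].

X[3] = Σ(n=0 to 4) x[n] · ω_5^(3n) where ω_5 = e^(-2πi/5)
= (-1)·ω_5^0 + (1)·ω_5^3 + (-1)·ω_5^6 + (-3)·ω_5^9 + (-2)·ω_5^12

X[3] = -1.4271-0.1388i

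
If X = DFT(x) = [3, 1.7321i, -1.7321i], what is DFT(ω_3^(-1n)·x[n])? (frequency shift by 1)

Modulation property: DFT(ω_3^(-1n)·x[n]) = X[(k-1) mod 3], so circularly shift X by 1 positions.

X[k-1] = [-1.7321i, 3, 1.7321i]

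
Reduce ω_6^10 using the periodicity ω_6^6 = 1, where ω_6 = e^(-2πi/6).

Since ω_6^6 = 1, powers reduce modulo 6.
10 mod 6 = 4
So ω_6^10 = ω_6^4 = e^(-2πi·4/6)

ω_6^10 = ω_6^4 = -0.5000+0.8660i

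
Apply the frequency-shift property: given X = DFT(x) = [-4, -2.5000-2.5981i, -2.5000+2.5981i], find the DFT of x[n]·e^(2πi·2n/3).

Modulation property: DFT(ω_3^(-2n)·x[n]) = X[(k-2) mod 3], so circularly shift X by 2 positions.

X[k-2] = [-2.5000-2.5981i, -2.5000+2.5981i, -4]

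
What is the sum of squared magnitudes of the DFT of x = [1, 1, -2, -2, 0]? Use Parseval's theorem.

Parseval: Σ|x[n]|² = (1/N)Σ|X[k]|², so Σ|X[k]|² = N·Σ|x[n]|² = 5·10.0000

Σ|X[k]|² = N·Σ|x[n]|² = 5·10.0000 = 50.0000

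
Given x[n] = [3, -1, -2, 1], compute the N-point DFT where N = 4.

X[k] = Σ(n=0 to 3) x[n] · ω_4^(nk)
where ω_4 = e^(-2πi/4)

Computing each X[k]:
X[0] = 1
X[1] = 5+2i
X[2] = 1
X[3] = 5-2i

X = [1, 5+2i, 1, 5-2i]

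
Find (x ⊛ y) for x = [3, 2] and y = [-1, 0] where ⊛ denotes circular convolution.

(x ⊛ y)[n] = Σ(m=0 to 1) x[m] · y[(n-m) mod 2]

Computing each output sample:
(x ⊛ y)[0] = -3
(x ⊛ y)[1] = -2

x ⊛ y = [-3, -2]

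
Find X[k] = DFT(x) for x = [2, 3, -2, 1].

X[k] = Σ(n=0 to 3) x[n] · ω_4^(nk)
where ω_4 = e^(-2πi/4)

Computing each X[k]:
X[0] = 4
X[1] = 4-2i
X[2] = -4
X[3] = 4+2i

X = [4, 4-2i, -4, 4+2i]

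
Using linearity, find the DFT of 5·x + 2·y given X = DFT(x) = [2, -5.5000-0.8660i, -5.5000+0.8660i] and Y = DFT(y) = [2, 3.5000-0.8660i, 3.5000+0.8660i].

By linearity: DFT(5x + 2y) = 5·DFT(x) + 2·DFT(y)
= 5·[2, -5.5000-0.8660i, -5.5000+0.8660i] + 2·[2, 3.5000-0.8660i, 3.5000+0.8660i]

Computing element-wise:
Z[0] = 5·(2) + 2·(2) = 14
Z[1] = 5·(-5.5000-0.8660i) + 2·(3.5000-0.8660i) = -20.5000-6.0620i
Z[2] = 5·(-5.5000+0.8660i) + 2·(3.5000+0.8660i) = -20.5000+6.0620i

DFT(5x + 2y) = 5·X + 2·Y = [14, -20.5000-6.0620i, -20.5000+6.0620i]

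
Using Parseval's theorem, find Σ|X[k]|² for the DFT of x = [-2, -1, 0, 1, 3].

Parseval: Σ|x[n]|² = (1/N)Σ|X[k]|², so Σ|X[k]|² = N·Σ|x[n]|² = 5·15.0000

Σ|X[k]|² = N·Σ|x[n]|² = 5·15.0000 = 75.0000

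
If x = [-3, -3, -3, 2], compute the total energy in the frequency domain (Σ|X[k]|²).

Parseval: Σ|x[n]|² = (1/N)Σ|X[k]|², so Σ|X[k]|² = N·Σ|x[n]|² = 4·31.0000

Σ|X[k]|² = N·Σ|x[n]|² = 4·31.0000 = 124.0000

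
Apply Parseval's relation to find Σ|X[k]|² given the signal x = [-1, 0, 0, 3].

Parseval: Σ|x[n]|² = (1/N)Σ|X[k]|², so Σ|X[k]|² = N·Σ|x[n]|² = 4·10.0000

Σ|X[k]|² = N·Σ|x[n]|² = 4·10.0000 = 40.0000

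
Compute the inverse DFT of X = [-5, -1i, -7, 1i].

x[n] = (1/4) Σ(k=0 to 3) X[k] · e^(2πikn/4)

Computing each x[n]:
x[0] = -3
x[1] = 1
x[2] = -3
x[3] = 0

x = [-3, 1, -3, 0]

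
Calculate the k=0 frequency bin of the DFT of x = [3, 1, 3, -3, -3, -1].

X[0] = Σ(n=0 to 5) x[n] · ω_6^0 = Σ x[n]
= (3) + (1) + (3) + (-3) + (-3) + (-1)

X[0] = 0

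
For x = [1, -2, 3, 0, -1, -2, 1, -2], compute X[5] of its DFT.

X[5] = Σ(n=0 to 7) x[n] · ω_8^(5n) where ω_8 = e^(-2πi/8)
= (1)·ω_8^0 + (-2)·ω_8^5 + (3)·ω_8^10 + (0)·ω_8^15 + (-1)·ω_8^20 + (-2)·ω_8^25 + (1)·ω_8^30 + (-2)·ω_8^35

X[5] = 3.4142-0.5858i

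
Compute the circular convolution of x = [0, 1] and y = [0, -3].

(x ⊛ y)[n] = Σ(m=0 to 1) x[m] · y[(n-m) mod 2]

Computing each output sample:
(x ⊛ y)[0] = -3
(x ⊛ y)[1] = 0

x ⊛ y = [-3, 0]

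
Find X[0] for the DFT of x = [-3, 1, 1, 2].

X[0] = Σ(n=0 to 3) x[n] · ω_4^0 = Σ x[n]
= (-3) + (1) + (1) + (2)

X[0] = 1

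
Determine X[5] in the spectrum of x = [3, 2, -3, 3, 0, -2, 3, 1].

X[5] = Σ(n=0 to 7) x[n] · ω_8^(5n) where ω_8 = e^(-2πi/8)
= (3)·ω_8^0 + (2)·ω_8^5 + (-3)·ω_8^10 + (3)·ω_8^15 + (0)·ω_8^20 + (-2)·ω_8^25 + (3)·ω_8^30 + (1)·ω_8^35

X[5] = 1.5858+10.2426i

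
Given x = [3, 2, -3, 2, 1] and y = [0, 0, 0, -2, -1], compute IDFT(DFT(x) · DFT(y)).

(x ⊛ y)[n] = Σ(m=0 to 4) x[m] · y[(n-m) mod 5]

Computing each output sample:
(x ⊛ y)[0] = 4
(x ⊛ y)[1] = -1
(x ⊛ y)[2] = -4
(x ⊛ y)[3] = -7
(x ⊛ y)[4] = -7

x ⊛ y = [4, -1, -4, -7, -7]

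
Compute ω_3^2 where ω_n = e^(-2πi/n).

ω_3^2 = e^(-2πi·2/3)
= cos(-2π·2/3) + i·sin(-2π·2/3)
= cos(-4π/3) + i·sin(-4π/3)

ω_3^2 = cos(-4π/3) + i·sin(-4π/3) = -0.5000+0.8660i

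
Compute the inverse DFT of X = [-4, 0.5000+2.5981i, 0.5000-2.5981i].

x[n] = (1/3) Σ(k=0 to 2) X[k] · e^(2πikn/3)

Computing each x[n]:
x[0] = -1
x[1] = -3
x[2] = 0

x = [-1, -3, 0]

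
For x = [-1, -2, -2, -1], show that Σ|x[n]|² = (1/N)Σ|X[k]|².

Time domain:
Σ|x[n]|² = |-1|² + |-2|² + |-2|² + |-1|² = 10.0000

Frequency domain:
(1/4)Σ|X[k]|² = (1/4)(|-6|² + |1+1i|² + |0|² + |1-1i|²) = (1/4)·40.0000 = 10.0000

Both sides agree, confirming Parseval's theorem.

Σ|x[n]|² = (1/N)Σ|X[k]|² = 10.0000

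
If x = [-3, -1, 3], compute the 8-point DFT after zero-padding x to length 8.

Original 3-point DFT: [-1, -4.0000+3.4641i, -4.0000-3.4641i]
Zero-padded 8-point DFT provides frequency interpolation.

DFT_8([x, 0, ...]) = [-1, -3.7071-2.2929i, -6+1i, -2.2929+3.7071i, 1, -2.2929-3.7071i, -6-1i, -3.7071+2.2929i]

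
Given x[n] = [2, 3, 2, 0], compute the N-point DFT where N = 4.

X[k] = Σ(n=0 to 3) x[n] · ω_4^(nk)
where ω_4 = e^(-2πi/4)

Computing each X[k]:
X[0] = 7
X[1] = -3i
X[2] = 1
X[3] = 3i

X = [7, -3i, 1, 3i]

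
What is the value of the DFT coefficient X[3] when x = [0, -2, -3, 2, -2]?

X[3] = Σ(n=0 to 4) x[n] · ω_5^(3n) where ω_5 = e^(-2πi/5)
= (0)·ω_5^0 + (-2)·ω_5^3 + (-3)·ω_5^6 + (2)·ω_5^9 + (-2)·ω_5^12

X[3] = 2.9271+4.7553i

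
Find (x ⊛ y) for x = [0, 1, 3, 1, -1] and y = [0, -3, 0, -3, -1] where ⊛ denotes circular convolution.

(x ⊛ y)[n] = Σ(m=0 to 4) x[m] · y[(n-m) mod 5]

Computing each output sample:
(x ⊛ y)[0] = -7
(x ⊛ y)[1] = -6
(x ⊛ y)[2] = -1
(x ⊛ y)[3] = -8
(x ⊛ y)[4] = -6

x ⊛ y = [-7, -6, -1, -8, -6]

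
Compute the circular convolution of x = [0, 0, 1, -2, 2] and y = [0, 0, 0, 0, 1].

(x ⊛ y)[n] = Σ(m=0 to 4) x[m] · y[(n-m) mod 5]

Computing each output sample:
(x ⊛ y)[0] = 0
(x ⊛ y)[1] = 1
(x ⊛ y)[2] = -2
(x ⊛ y)[3] = 2
(x ⊛ y)[4] = 0

x ⊛ y = [0, 1, -2, 2, 0]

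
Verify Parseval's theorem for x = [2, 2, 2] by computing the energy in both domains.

Time domain:
Σ|x[n]|² = |2|² + |2|² + |2|² = 12.0000

Frequency domain:
(1/3)Σ|X[k]|² = (1/3)(|6|² + |0|² + |0|²) = (1/3)·36.0000 = 12.0000

Both sides agree, confirming Parseval's theorem.

Σ|x[n]|² = (1/N)Σ|X[k]|² = 12.0000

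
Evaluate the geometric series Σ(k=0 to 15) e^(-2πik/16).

Sum of all nth roots of unity equals 0 for n > 1 (geometric series with r ≠ 1).

0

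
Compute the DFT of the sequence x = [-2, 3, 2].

X[k] = Σ(n=0 to 2) x[n] · ω_3^(nk)
where ω_3 = e^(-2πi/3)

Computing each X[k]:
X[0] = 3
X[1] = -4.5000-0.8660i
X[2] = -4.5000+0.8660i

X = [3, -4.5000-0.8660i, -4.5000+0.8660i]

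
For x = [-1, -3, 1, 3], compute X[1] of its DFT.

X[1] = Σ(n=0 to 3) x[n] · ω_4^(1n) where ω_4 = e^(-2πi/4)
= (-1)·ω_4^0 + (-3)·ω_4^1 + (1)·ω_4^2 + (3)·ω_4^3

X[1] = -2+6i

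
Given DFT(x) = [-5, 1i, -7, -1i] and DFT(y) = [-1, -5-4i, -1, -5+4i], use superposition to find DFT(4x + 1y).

By linearity: DFT(4x + 1y) = 4·DFT(x) + 1·DFT(y)
= 4·[-5, 1i, -7, -1i] + 1·[-1, -5-4i, -1, -5+4i]

Computing element-wise:
Z[0] = 4·(-5) + 1·(-1) = -21
Z[1] = 4·(1i) + 1·(-5-4i) = -5
Z[2] = 4·(-7) + 1·(-1) = -29
Z[3] = 4·(-1i) + 1·(-5+4i) = -5

DFT(4x + 1y) = 4·X + 1·Y = [-21, -5, -29, -5]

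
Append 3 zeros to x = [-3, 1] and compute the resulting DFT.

Original 2-point DFT: [-2, -4]
Zero-padded 5-point DFT provides frequency interpolation.

DFT_5([x, 0, ...]) = [-2, -2.6910-0.9511i, -3.8090-0.5878i, -3.8090+0.5878i, -2.6910+0.9511i]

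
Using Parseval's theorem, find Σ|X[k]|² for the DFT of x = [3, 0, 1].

Parseval: Σ|x[n]|² = (1/N)Σ|X[k]|², so Σ|X[k]|² = N·Σ|x[n]|² = 3·10.0000

Σ|X[k]|² = N·Σ|x[n]|² = 3·10.0000 = 30.0000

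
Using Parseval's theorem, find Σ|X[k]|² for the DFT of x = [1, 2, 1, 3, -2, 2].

Parseval: Σ|x[n]|² = (1/N)Σ|X[k]|², so Σ|X[k]|² = N·Σ|x[n]|² = 6·23.0000

Σ|X[k]|² = N·Σ|x[n]|² = 6·23.0000 = 138.0000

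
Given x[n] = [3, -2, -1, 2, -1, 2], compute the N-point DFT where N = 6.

X[k] = Σ(n=0 to 5) x[n] · ω_6^(nk)
where ω_6 = e^(-2πi/6)

Computing each X[k]:
X[0] = 3
X[1] = 2.0000+3.4641i
X[2] = 6.0000+3.4641i
X[3] = -1
X[4] = 6.0000-3.4641i
X[5] = 2.0000-3.4641i

X = [3, 2.0000+3.4641i, 6.0000+3.4641i, -1, 6.0000-3.4641i, 2.0000-3.4641i]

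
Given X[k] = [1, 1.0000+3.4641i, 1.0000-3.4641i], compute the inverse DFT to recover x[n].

x[n] = (1/3) Σ(k=0 to 2) X[k] · e^(2πikn/3)

Computing each x[n]:
x[0] = 1
x[1] = -2
x[2] = 2

x = [1, -2, 2]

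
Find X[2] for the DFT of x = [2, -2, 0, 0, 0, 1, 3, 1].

X[2] = Σ(n=0 to 7) x[n] · ω_8^(2n) where ω_8 = e^(-2πi/8)
= (2)·ω_8^0 + (-2)·ω_8^2 + (0)·ω_8^4 + (0)·ω_8^6 + (0)·ω_8^8 + (1)·ω_8^10 + (3)·ω_8^12 + (1)·ω_8^14

X[2] = -1+2i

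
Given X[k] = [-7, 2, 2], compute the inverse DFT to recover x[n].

x[n] = (1/3) Σ(k=0 to 2) X[k] · e^(2πikn/3)

Computing each x[n]:
x[0] = -1
x[1] = -3
x[2] = -3

x = [-1, -3, -3]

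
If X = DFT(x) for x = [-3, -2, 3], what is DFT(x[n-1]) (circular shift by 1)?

Time shift by 1: X_shifted[k] = ω_3^(1k) · X[k]
Shifted x = [3, -3, -2]

DFT(x[n-1]) = [-2, 5.5000+0.8660i, 5.5000-0.8660i]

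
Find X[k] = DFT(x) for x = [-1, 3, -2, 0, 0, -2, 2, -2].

X[k] = Σ(n=0 to 7) x[n] · ω_8^(nk)
where ω_8 = e^(-2πi/8)

Computing each X[k]:
X[0] = -2
X[1] = 1.1213-0.9497i
X[2] = -1-3i
X[3] = -3.1213-8.9497i
X[4] = 0
X[5] = -3.1213+8.9497i
X[6] = -1+3i
X[7] = 1.1213+0.9497i

X = [-2, 1.1213-0.9497i, -1-3i, -3.1213-8.9497i, 0, -3.1213+8.9497i, -1+3i, 1.1213+0.9497i]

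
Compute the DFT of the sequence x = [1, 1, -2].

X[k] = Σ(n=0 to 2) x[n] · ω_3^(nk)
where ω_3 = e^(-2πi/3)

Computing each X[k]:
X[0] = 0
X[1] = 1.5000-2.5981i
X[2] = 1.5000+2.5981i

X = [0, 1.5000-2.5981i, 1.5000+2.5981i]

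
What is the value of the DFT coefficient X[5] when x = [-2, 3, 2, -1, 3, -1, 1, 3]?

X[5] = Σ(n=0 to 7) x[n] · ω_8^(5n) where ω_8 = e^(-2πi/8)
= (-2)·ω_8^0 + (3)·ω_8^5 + (2)·ω_8^10 + (-1)·ω_8^15 + (3)·ω_8^20 + (-1)·ω_8^25 + (1)·ω_8^30 + (3)·ω_8^35

X[5] = -10.6569-1.0000i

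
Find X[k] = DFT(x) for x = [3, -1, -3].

X[k] = Σ(n=0 to 2) x[n] · ω_3^(nk)
where ω_3 = e^(-2πi/3)

Computing each X[k]:
X[0] = -1
X[1] = 5.0000-1.7321i
X[2] = 5.0000+1.7321i

X = [-1, 5.0000-1.7321i, 5.0000+1.7321i]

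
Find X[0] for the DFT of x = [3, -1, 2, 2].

X[0] = Σ(n=0 to 3) x[n] · ω_4^0 = Σ x[n]
= (3) + (-1) + (2) + (2)

X[0] = 6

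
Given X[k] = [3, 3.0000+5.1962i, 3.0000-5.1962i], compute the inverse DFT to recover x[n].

x[n] = (1/3) Σ(k=0 to 2) X[k] · e^(2πikn/3)

Computing each x[n]:
x[0] = 3
x[1] = -3
x[2] = 3

x = [3, -3, 3]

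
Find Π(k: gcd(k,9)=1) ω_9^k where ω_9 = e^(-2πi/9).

The primitive 9th roots of unity are ω_9^k for k coprime to 9: k ∈ {1, 2, 4, 5, 7, 8}
Their product equals the constant term of the cyclotomic polynomial Φ_9(x) up to sign.
For n ≥ 3, the product of all primitive nth roots of unity is 1. (For n=1 it is 1; for n=2 it is -1.)

1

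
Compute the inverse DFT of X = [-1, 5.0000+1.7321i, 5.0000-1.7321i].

x[n] = (1/3) Σ(k=0 to 2) X[k] · e^(2πikn/3)

Computing each x[n]:
x[0] = 3
x[1] = -3
x[2] = -1

x = [3, -3, -1]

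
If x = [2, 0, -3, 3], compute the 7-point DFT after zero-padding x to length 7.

Original 4-point DFT: [2, 5+3i, -4, 5-3i]
Zero-padded 7-point DFT provides frequency interpolation.

DFT_7([x, 0, ...]) = [2, -0.0353+1.6231i, 6.5734+1.0438i, -0.5380-5.2703i, -0.5380+5.2703i, 6.5734-1.0438i, -0.0353-1.6231i]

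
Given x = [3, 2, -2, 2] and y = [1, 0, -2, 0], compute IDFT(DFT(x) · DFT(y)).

(x ⊛ y)[n] = Σ(m=0 to 3) x[m] · y[(n-m) mod 4]

Computing each output sample:
(x ⊛ y)[0] = 7
(x ⊛ y)[1] = -2
(x ⊛ y)[2] = -8
(x ⊛ y)[3] = -2

x ⊛ y = [7, -2, -8, -2]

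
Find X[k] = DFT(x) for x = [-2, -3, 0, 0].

X[k] = Σ(n=0 to 3) x[n] · ω_4^(nk)
where ω_4 = e^(-2πi/4)

Computing each X[k]:
X[0] = -5
X[1] = -2+3i
X[2] = 1
X[3] = -2-3i

X = [-5, -2+3i, 1, -2-3i]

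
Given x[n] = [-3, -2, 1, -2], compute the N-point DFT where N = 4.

X[k] = Σ(n=0 to 3) x[n] · ω_4^(nk)
where ω_4 = e^(-2πi/4)

Computing each X[k]:
X[0] = -6
X[1] = -4
X[2] = 2
X[3] = -4

X = [-6, -4, 2, -4]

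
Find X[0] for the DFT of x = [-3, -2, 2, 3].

X[0] = Σ(n=0 to 3) x[n] · ω_4^0 = Σ x[n]
= (-3) + (-2) + (2) + (3)

X[0] = 0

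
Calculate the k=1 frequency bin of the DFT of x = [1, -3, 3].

X[1] = Σ(n=0 to 2) x[n] · ω_3^(1n) where ω_3 = e^(-2πi/3)
= (1)·ω_3^0 + (-3)·ω_3^1 + (3)·ω_3^2

X[1] = 1.0000+5.1962i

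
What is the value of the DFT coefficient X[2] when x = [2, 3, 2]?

X[2] = Σ(n=0 to 2) x[n] · ω_3^(2n) where ω_3 = e^(-2πi/3)
= (2)·ω_3^0 + (3)·ω_3^2 + (2)·ω_3^4

X[2] = -0.5000+0.8660i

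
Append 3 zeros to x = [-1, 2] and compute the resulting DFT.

Original 2-point DFT: [1, -3]
Zero-padded 5-point DFT provides frequency interpolation.

DFT_5([x, 0, ...]) = [1, -0.3820-1.9021i, -2.6180-1.1756i, -2.6180+1.1756i, -0.3820+1.9021i]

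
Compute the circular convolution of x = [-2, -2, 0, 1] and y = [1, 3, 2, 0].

(x ⊛ y)[n] = Σ(m=0 to 3) x[m] · y[(n-m) mod 4]

Computing each output sample:
(x ⊛ y)[0] = 1
(x ⊛ y)[1] = -6
(x ⊛ y)[2] = -10
(x ⊛ y)[3] = -3

x ⊛ y = [1, -6, -10, -3]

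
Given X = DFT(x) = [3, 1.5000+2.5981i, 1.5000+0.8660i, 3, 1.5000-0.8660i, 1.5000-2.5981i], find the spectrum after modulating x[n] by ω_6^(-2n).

Modulation property: DFT(ω_6^(-2n)·x[n]) = X[(k-2) mod 6], so circularly shift X by 2 positions.

X[k-2] = [1.5000-0.8660i, 1.5000-2.5981i, 3, 1.5000+2.5981i, 1.5000+0.8660i, 3]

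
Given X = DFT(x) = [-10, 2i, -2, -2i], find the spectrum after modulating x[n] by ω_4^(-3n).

Modulation property: DFT(ω_4^(-3n)·x[n]) = X[(k-3) mod 4], so circularly shift X by 3 positions.

X[k-3] = [2i, -2, -2i, -10]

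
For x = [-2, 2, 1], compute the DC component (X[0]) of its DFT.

X[0] = Σ(n=0 to 2) x[n] · ω_3^0 = Σ x[n]
= (-2) + (2) + (1)

X[0] = 1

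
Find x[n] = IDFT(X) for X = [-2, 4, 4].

x[n] = (1/3) Σ(k=0 to 2) X[k] · e^(2πikn/3)

Computing each x[n]:
x[0] = 2
x[1] = -2
x[2] = -2

x = [2, -2, -2]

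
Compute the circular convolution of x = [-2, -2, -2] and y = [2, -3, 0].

(x ⊛ y)[n] = Σ(m=0 to 2) x[m] · y[(n-m) mod 3]

Computing each output sample:
(x ⊛ y)[0] = 2
(x ⊛ y)[1] = 2
(x ⊛ y)[2] = 2

x ⊛ y = [2, 2, 2]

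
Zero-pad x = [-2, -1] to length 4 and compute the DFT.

Original 2-point DFT: [-3, -1]
Zero-padded 4-point DFT provides frequency interpolation.

DFT_4([x, 0, ...]) = [-3, -2+1i, -1, -2-1i]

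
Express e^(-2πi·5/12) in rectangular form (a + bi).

ω_12^5 = e^(-2πi·5/12)
= cos(-2π·5/12) + i·sin(-2π·5/12)
= cos(-10π/12) + i·sin(-10π/12)

ω_12^5 = cos(-10π/12) + i·sin(-10π/12) = -0.8660-0.5000i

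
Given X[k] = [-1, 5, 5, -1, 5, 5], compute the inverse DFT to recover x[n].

x[n] = (1/6) Σ(k=0 to 5) X[k] · e^(2πikn/6)

Computing each x[n]:
x[0] = 3
x[1] = 0
x[2] = -2
x[3] = 0
x[4] = -2
x[5] = 0

x = [3, 0, -2, 0, -2, 0]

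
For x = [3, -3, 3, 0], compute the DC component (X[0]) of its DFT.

X[0] = Σ(n=0 to 3) x[n] · ω_4^0 = Σ x[n]
= (3) + (-3) + (3) + (0)

X[0] = 3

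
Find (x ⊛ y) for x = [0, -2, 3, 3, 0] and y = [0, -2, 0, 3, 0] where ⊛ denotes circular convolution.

(x ⊛ y)[n] = Σ(m=0 to 4) x[m] · y[(n-m) mod 5]

Computing each output sample:
(x ⊛ y)[0] = 9
(x ⊛ y)[1] = 9
(x ⊛ y)[2] = 4
(x ⊛ y)[3] = -6
(x ⊛ y)[4] = -12

x ⊛ y = [9, 9, 4, -6, -12]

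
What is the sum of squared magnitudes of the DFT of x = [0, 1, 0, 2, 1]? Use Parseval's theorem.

Parseval: Σ|x[n]|² = (1/N)Σ|X[k]|², so Σ|X[k]|² = N·Σ|x[n]|² = 5·6.0000

Σ|X[k]|² = N·Σ|x[n]|² = 5·6.0000 = 30.0000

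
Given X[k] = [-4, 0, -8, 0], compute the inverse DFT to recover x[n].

x[n] = (1/4) Σ(k=0 to 3) X[k] · e^(2πikn/4)

Computing each x[n]:
x[0] = -3
x[1] = 1
x[2] = -3
x[3] = 1

x = [-3, 1, -3, 1]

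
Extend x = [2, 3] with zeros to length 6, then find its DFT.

Original 2-point DFT: [5, -1]
Zero-padded 6-point DFT provides frequency interpolation.

DFT_6([x, 0, ...]) = [5, 3.5000-2.5981i, 0.5000-2.5981i, -1, 0.5000+2.5981i, 3.5000+2.5981i]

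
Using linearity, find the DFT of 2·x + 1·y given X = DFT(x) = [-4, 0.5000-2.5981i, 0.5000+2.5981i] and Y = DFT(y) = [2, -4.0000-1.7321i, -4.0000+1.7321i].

By linearity: DFT(2x + 1y) = 2·DFT(x) + 1·DFT(y)
= 2·[-4, 0.5000-2.5981i, 0.5000+2.5981i] + 1·[2, -4.0000-1.7321i, -4.0000+1.7321i]

Computing element-wise:
Z[0] = 2·(-4) + 1·(2) = -6
Z[1] = 2·(0.5000-2.5981i) + 1·(-4.0000-1.7321i) = -3.0000-6.9283i
Z[2] = 2·(0.5000+2.5981i) + 1·(-4.0000+1.7321i) = -3.0000+6.9283i

DFT(2x + 1y) = 2·X + 1·Y = [-6, -3.0000-6.9283i, -3.0000+6.9283i]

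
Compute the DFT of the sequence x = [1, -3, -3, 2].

X[k] = Σ(n=0 to 3) x[n] · ω_4^(nk)
where ω_4 = e^(-2πi/4)

Computing each X[k]:
X[0] = -3
X[1] = 4+5i
X[2] = -1
X[3] = 4-5i

X = [-3, 4+5i, -1, 4-5i]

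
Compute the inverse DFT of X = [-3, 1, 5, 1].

x[n] = (1/4) Σ(k=0 to 3) X[k] · e^(2πikn/4)

Computing each x[n]:
x[0] = 1
x[1] = -2
x[2] = 0
x[3] = -2

x = [1, -2, 0, -2]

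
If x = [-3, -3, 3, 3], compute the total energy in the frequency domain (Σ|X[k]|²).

Parseval: Σ|x[n]|² = (1/N)Σ|X[k]|², so Σ|X[k]|² = N·Σ|x[n]|² = 4·36.0000

Σ|X[k]|² = N·Σ|x[n]|² = 4·36.0000 = 144.0000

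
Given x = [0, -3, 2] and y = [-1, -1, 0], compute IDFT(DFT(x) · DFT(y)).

(x ⊛ y)[n] = Σ(m=0 to 2) x[m] · y[(n-m) mod 3]

Computing each output sample:
(x ⊛ y)[0] = -2
(x ⊛ y)[1] = 3
(x ⊛ y)[2] = 1

x ⊛ y = [-2, 3, 1]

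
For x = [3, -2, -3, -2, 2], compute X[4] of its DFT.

X[4] = Σ(n=0 to 4) x[n] · ω_5^(4n) where ω_5 = e^(-2πi/5)
= (3)·ω_5^0 + (-2)·ω_5^4 + (-3)·ω_5^8 + (-2)·ω_5^12 + (2)·ω_5^16

X[4] = 7.0451-4.3920i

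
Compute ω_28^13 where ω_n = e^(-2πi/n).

ω_28^13 = e^(-2πi·13/28)
= cos(-2π·13/28) + i·sin(-2π·13/28)
= cos(-26π/28) + i·sin(-26π/28)

ω_28^13 = cos(-26π/28) + i·sin(-26π/28) = -0.9749-0.2225i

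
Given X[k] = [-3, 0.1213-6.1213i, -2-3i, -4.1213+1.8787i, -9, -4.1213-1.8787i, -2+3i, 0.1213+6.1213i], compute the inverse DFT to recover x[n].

x[n] = (1/8) Σ(k=0 to 7) X[k] · e^(2πikn/8)

Computing each x[n]:
x[0] = -3
x[1] = 3
x[2] = 1
x[3] = 0
x[4] = -1
x[5] = 0
x[6] = -3
x[7] = 0

x = [-3, 3, 1, 0, -1, 0, -3, 0]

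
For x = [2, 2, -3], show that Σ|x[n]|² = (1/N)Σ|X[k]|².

Time domain:
Σ|x[n]|² = |2|² + |2|² + |-3|² = 17.0000

Frequency domain:
(1/3)Σ|X[k]|² = (1/3)(|1|² + |2.5000-4.3301i|² + |2.5000+4.3301i|²) = (1/3)·51.0000 = 17.0000

Both sides agree, confirming Parseval's theorem.

Σ|x[n]|² = (1/N)Σ|X[k]|² = 17.0000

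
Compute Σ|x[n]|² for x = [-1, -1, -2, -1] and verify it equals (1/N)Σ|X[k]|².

Time domain:
Σ|x[n]|² = |-1|² + |-1|² + |-2|² + |-1|² = 7.0000

Frequency domain:
(1/4)Σ|X[k]|² = (1/4)(|-5|² + |1|² + |-1|² + |1|²) = (1/4)·28.0000 = 7.0000

Both sides agree, confirming Parseval's theorem.

Σ|x[n]|² = (1/N)Σ|X[k]|² = 7.0000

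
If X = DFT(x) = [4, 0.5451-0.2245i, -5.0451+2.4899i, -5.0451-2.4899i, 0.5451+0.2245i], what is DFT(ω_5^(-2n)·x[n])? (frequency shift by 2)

Modulation property: DFT(ω_5^(-2n)·x[n]) = X[(k-2) mod 5], so circularly shift X by 2 positions.

X[k-2] = [-5.0451-2.4899i, 0.5451+0.2245i, 4, 0.5451-0.2245i, -5.0451+2.4899i]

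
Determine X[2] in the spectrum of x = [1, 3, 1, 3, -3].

X[2] = Σ(n=0 to 4) x[n] · ω_5^(2n) where ω_5 = e^(-2πi/5)
= (1)·ω_5^0 + (3)·ω_5^2 + (1)·ω_5^4 + (3)·ω_5^6 + (-3)·ω_5^8

X[2] = 2.2361-5.4288i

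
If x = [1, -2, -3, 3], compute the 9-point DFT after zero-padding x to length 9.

Original 4-point DFT: [-1, 4+5i, -3, 4-5i]
Zero-padded 9-point DFT provides frequency interpolation.

DFT_9([x, 0, ...]) = [-1, -2.5530+1.6419i, 1.9718+5.5938i, 6.5000-0.8660i, -0.9187-3.8424i, -0.9187+3.8424i, 6.5000+0.8660i, 1.9718-5.5938i, -2.5530-1.6419i]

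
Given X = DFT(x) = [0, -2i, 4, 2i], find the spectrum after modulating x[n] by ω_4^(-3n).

Modulation property: DFT(ω_4^(-3n)·x[n]) = X[(k-3) mod 4], so circularly shift X by 3 positions.

X[k-3] = [-2i, 4, 2i, 0]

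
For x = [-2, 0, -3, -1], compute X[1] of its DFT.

X[1] = Σ(n=0 to 3) x[n] · ω_4^(1n) where ω_4 = e^(-2πi/4)
= (-2)·ω_4^0 + (0)·ω_4^1 + (-3)·ω_4^2 + (-1)·ω_4^3

X[1] = 1-1i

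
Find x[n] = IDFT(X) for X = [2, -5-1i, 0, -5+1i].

x[n] = (1/4) Σ(k=0 to 3) X[k] · e^(2πikn/4)

Computing each x[n]:
x[0] = -2
x[1] = 1
x[2] = 3
x[3] = 0

x = [-2, 1, 3, 0]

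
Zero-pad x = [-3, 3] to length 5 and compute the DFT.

Original 2-point DFT: [0, -6]
Zero-padded 5-point DFT provides frequency interpolation.

DFT_5([x, 0, ...]) = [0, -2.0729-2.8532i, -5.4271-1.7634i, -5.4271+1.7634i, -2.0729+2.8532i]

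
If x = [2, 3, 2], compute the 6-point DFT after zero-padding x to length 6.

Original 3-point DFT: [7, -0.5000-0.8660i, -0.5000+0.8660i]
Zero-padded 6-point DFT provides frequency interpolation.

DFT_6([x, 0, ...]) = [7, 2.5000-4.3301i, -0.5000-0.8660i, 1, -0.5000+0.8660i, 2.5000+4.3301i]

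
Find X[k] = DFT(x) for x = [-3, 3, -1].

X[k] = Σ(n=0 to 2) x[n] · ω_3^(nk)
where ω_3 = e^(-2πi/3)

Computing each X[k]:
X[0] = -1
X[1] = -4.0000-3.4641i
X[2] = -4.0000+3.4641i

X = [-1, -4.0000-3.4641i, -4.0000+3.4641i]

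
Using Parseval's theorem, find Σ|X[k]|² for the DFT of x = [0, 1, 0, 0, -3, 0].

Parseval: Σ|x[n]|² = (1/N)Σ|X[k]|², so Σ|X[k]|² = N·Σ|x[n]|² = 6·10.0000

Σ|X[k]|² = N·Σ|x[n]|² = 6·10.0000 = 60.0000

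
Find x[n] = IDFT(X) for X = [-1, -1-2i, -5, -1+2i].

x[n] = (1/4) Σ(k=0 to 3) X[k] · e^(2πikn/4)

Computing each x[n]:
x[0] = -2
x[1] = 2
x[2] = -1
x[3] = 0

x = [-2, 2, -1, 0]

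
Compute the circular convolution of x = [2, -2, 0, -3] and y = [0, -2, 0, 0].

(x ⊛ y)[n] = Σ(m=0 to 3) x[m] · y[(n-m) mod 4]

Computing each output sample:
(x ⊛ y)[0] = 6
(x ⊛ y)[1] = -4
(x ⊛ y)[2] = 4
(x ⊛ y)[3] = 0

x ⊛ y = [6, -4, 4, 0]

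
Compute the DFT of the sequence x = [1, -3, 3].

X[k] = Σ(n=0 to 2) x[n] · ω_3^(nk)
where ω_3 = e^(-2πi/3)

Computing each X[k]:
X[0] = 1
X[1] = 1.0000+5.1962i
X[2] = 1.0000-5.1962i

X = [1, 1.0000+5.1962i, 1.0000-5.1962i]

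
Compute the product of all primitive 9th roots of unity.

The primitive 9th roots of unity are ω_9^k for k coprime to 9: k ∈ {1, 2, 4, 5, 7, 8}
Their product equals the constant term of the cyclotomic polynomial Φ_9(x) up to sign.
For n ≥ 3, the product of all primitive nth roots of unity is 1. (For n=1 it is 1; for n=2 it is -1.)

1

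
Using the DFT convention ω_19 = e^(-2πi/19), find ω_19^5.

ω_19^5 = e^(-2πi·5/19)
= cos(-2π·5/19) + i·sin(-2π·5/19)
= cos(-10π/19) + i·sin(-10π/19)

ω_19^5 = cos(-10π/19) + i·sin(-10π/19) = -0.0826-0.9966i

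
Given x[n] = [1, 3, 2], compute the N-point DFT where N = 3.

X[k] = Σ(n=0 to 2) x[n] · ω_3^(nk)
where ω_3 = e^(-2πi/3)

Computing each X[k]:
X[0] = 6
X[1] = -1.5000-0.8660i
X[2] = -1.5000+0.8660i

X = [6, -1.5000-0.8660i, -1.5000+0.8660i]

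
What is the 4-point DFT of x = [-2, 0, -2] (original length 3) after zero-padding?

Original 3-point DFT: [-4, -1.0000-1.7321i, -1.0000+1.7321i]
Zero-padded 4-point DFT provides frequency interpolation.

DFT_4([x, 0, ...]) = [-4, 0, -4, 0]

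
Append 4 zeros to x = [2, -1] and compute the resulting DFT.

Original 2-point DFT: [1, 3]
Zero-padded 6-point DFT provides frequency interpolation.

DFT_6([x, 0, ...]) = [1, 1.5000+0.8660i, 2.5000+0.8660i, 3, 2.5000-0.8660i, 1.5000-0.8660i]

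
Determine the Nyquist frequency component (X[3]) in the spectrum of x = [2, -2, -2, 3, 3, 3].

X[3] = Σ(n=0 to 5) x[n] · ω_6^(3n) where ω_6 = e^(-2πi/6)
= (2)·ω_6^0 + (-2)·ω_6^3 + (-2)·ω_6^6 + (3)·ω_6^9 + (3)·ω_6^12 + (3)·ω_6^15

X[3] = -1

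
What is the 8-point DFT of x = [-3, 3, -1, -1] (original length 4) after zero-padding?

Original 4-point DFT: [-2, -2-4i, -6, -2+4i]
Zero-padded 8-point DFT provides frequency interpolation.

DFT_8([x, 0, ...]) = [-2, -0.1716-0.4142i, -2-4i, -5.8284-2.4142i, -6, -5.8284+2.4142i, -2+4i, -0.1716+0.4142i]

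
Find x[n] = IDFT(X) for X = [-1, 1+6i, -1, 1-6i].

x[n] = (1/4) Σ(k=0 to 3) X[k] · e^(2πikn/4)

Computing each x[n]:
x[0] = 0
x[1] = -3
x[2] = -1
x[3] = 3

x = [0, -3, -1, 3]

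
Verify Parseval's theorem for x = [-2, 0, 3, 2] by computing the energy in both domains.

Time domain:
Σ|x[n]|² = |-2|² + |0|² + |3|² + |2|² = 17.0000

Frequency domain:
(1/4)Σ|X[k]|² = (1/4)(|3|² + |-5+2i|² + |-1|² + |-5-2i|²) = (1/4)·68.0000 = 17.0000

Both sides agree, confirming Parseval's theorem.

Σ|x[n]|² = (1/N)Σ|X[k]|² = 17.0000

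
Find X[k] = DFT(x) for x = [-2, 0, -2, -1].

X[k] = Σ(n=0 to 3) x[n] · ω_4^(nk)
where ω_4 = e^(-2πi/4)

Computing each X[k]:
X[0] = -5
X[1] = -1i
X[2] = -3
X[3] = 1i

X = [-5, -1i, -3, 1i]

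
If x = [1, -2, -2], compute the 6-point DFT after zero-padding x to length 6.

Original 3-point DFT: [-3, 3, 3]
Zero-padded 6-point DFT provides frequency interpolation.

DFT_6([x, 0, ...]) = [-3, 1.0000+3.4641i, 3, 1, 3, 1.0000-3.4641i]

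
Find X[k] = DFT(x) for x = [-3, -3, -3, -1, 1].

X[k] = Σ(n=0 to 4) x[n] · ω_5^(nk)
where ω_5 = e^(-2πi/5)

Computing each X[k]:
X[0] = -9
X[1] = -0.3820+4.9798i
X[2] = -2.6180+0.4490i
X[3] = -2.6180-0.4490i
X[4] = -0.3820-4.9798i

X = [-9, -0.3820+4.9798i, -2.6180+0.4490i, -2.6180-0.4490i, -0.3820-4.9798i]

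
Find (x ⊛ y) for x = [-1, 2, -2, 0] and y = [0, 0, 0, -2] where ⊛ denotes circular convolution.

(x ⊛ y)[n] = Σ(m=0 to 3) x[m] · y[(n-m) mod 4]

Computing each output sample:
(x ⊛ y)[0] = -4
(x ⊛ y)[1] = 4
(x ⊛ y)[2] = 0
(x ⊛ y)[3] = 2

x ⊛ y = [-4, 4, 0, 2]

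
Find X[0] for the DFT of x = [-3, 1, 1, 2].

X[0] = Σ(n=0 to 3) x[n] · ω_4^0 = Σ x[n]
= (-3) + (1) + (1) + (2)

X[0] = 1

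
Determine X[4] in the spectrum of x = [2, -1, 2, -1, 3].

X[4] = Σ(n=0 to 4) x[n] · ω_5^(4n) where ω_5 = e^(-2πi/5)
= (2)·ω_5^0 + (-1)·ω_5^4 + (2)·ω_5^8 + (-1)·ω_5^12 + (3)·ω_5^16

X[4] = 1.8090-2.0409i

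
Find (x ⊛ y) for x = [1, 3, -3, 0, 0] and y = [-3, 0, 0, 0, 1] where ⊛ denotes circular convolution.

(x ⊛ y)[n] = Σ(m=0 to 4) x[m] · y[(n-m) mod 5]

Computing each output sample:
(x ⊛ y)[0] = 0
(x ⊛ y)[1] = -12
(x ⊛ y)[2] = 9
(x ⊛ y)[3] = 0
(x ⊛ y)[4] = 1

x ⊛ y = [0, -12, 9, 0, 1]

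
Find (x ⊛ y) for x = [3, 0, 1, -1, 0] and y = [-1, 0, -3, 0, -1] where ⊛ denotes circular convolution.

(x ⊛ y)[n] = Σ(m=0 to 4) x[m] · y[(n-m) mod 5]

Computing each output sample:
(x ⊛ y)[0] = 0
(x ⊛ y)[1] = -1
(x ⊛ y)[2] = -9
(x ⊛ y)[3] = 1
(x ⊛ y)[4] = -6

x ⊛ y = [0, -1, -9, 1, -6]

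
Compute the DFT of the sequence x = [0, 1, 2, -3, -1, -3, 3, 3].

X[k] = Σ(n=0 to 7) x[n] · ω_8^(nk)
where ω_8 = e^(-2πi/8)

Computing each X[k]:
X[0] = 2
X[1] = 8.0711+2.4142i
X[2] = -6+2i
X[3] = -6.0711+0.4142i
X[4] = 6
X[5] = -6.0711-0.4142i
X[6] = -6-2i
X[7] = 8.0711-2.4142i

X = [2, 8.0711+2.4142i, -6+2i, -6.0711+0.4142i, 6, -6.0711-0.4142i, -6-2i, 8.0711-2.4142i]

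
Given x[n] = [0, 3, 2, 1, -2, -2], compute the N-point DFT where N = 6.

X[k] = Σ(n=0 to 5) x[n] · ω_6^(nk)
where ω_6 = e^(-2πi/6)

Computing each X[k]:
X[0] = 2
X[1] = -0.5000-7.7942i
X[2] = 0.5000-0.8660i
X[3] = -2
X[4] = 0.5000+0.8660i
X[5] = -0.5000+7.7942i

X = [2, -0.5000-7.7942i, 0.5000-0.8660i, -2, 0.5000+0.8660i, -0.5000+7.7942i]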